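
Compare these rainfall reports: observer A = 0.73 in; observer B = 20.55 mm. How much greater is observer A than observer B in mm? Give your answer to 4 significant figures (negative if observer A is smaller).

-2.008 mm

observer A: 0.73 in = 18.54200 mm.
Difference: 18.54200 − 20.55000 = -2.008 mm.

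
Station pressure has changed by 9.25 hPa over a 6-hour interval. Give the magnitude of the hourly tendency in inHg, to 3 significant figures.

0.0455 inHg per hour

9.25 hPa / 6 h × 0.02953 inHg/hPa = 0.0455 inHg/h.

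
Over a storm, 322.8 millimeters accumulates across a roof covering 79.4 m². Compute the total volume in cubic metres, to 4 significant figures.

1 mm over 1 m² is 1 L, so volume = 322.8 × 79.4 = 25630.32 L = 25.63 m³.

25.63 cubic metres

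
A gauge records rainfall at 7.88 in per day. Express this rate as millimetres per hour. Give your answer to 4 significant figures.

7.88 in/day × 25.4 mm/in × 0.0416667 day/hour = 8.340 mm/hour.

8.340 mm/hour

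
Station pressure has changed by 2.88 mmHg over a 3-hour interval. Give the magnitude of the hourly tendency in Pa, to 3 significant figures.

2.88 mmHg / 3 h × 133.322 Pa/mmHg = 128 Pa/h.

128 Pa per hour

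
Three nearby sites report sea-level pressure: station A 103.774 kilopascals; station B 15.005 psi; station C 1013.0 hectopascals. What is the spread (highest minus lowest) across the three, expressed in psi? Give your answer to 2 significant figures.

station A: 103.774 kPa = 15.0511 psi.
station C: 1013.0 hPa = 14.6923 psi.
Spread: 15.0511 − 14.6923 = 0.36 psi.

0.36 psi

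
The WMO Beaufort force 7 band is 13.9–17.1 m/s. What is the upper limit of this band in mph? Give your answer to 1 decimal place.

13.9–17.1 m/s × 2.237 = 31.1–38.3 mph.

38.3 mph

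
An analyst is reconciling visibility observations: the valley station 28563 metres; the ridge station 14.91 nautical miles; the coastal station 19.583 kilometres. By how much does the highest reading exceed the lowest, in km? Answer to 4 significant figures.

the valley station: 28563 m = 28.56300 km.
the ridge station: 14.91 nmi = 27.61332 km.
Spread: 28.56300 − 19.58300 = 8.980 km.

8.980 km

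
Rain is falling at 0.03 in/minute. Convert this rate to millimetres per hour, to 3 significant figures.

45.7 mm/hour

0.03 in/minute × 25.4 mm/in × 60 minute/hour = 45.7 mm/hour.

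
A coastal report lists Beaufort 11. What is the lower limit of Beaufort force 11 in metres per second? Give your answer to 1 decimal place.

Beaufort 11 (violent storm) spans 28.5–32.6 m/s.

28.5 m/s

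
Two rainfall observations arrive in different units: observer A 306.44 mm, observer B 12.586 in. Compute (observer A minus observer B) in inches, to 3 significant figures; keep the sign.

-0.521 in

observer A: 306.44 mm = 12.06457 in.
Difference: 12.06457 − 12.58600 = -0.521 in.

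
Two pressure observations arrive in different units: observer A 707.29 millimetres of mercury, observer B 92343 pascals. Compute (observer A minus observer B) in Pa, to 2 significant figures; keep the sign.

observer A: 707.29 mmHg = 94297.59 Pa.
Difference: 94297.59 − 92343.00 = 2000 Pa.

2000 Pa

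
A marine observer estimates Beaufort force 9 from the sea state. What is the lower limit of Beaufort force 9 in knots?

41 kt

Beaufort 9 (strong gale) spans 41–47 knots.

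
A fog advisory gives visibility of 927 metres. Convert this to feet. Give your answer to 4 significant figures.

3041 ft

1 m = 3.28084 ft, so 927 × 3.28084 = 3041 ft.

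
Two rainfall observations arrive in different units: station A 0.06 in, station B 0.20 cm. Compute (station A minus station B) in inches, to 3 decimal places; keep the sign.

station B: 0.20 cm = 0.07874 in.
Difference: 0.06000 − 0.07874 = -0.019 in.

-0.019 in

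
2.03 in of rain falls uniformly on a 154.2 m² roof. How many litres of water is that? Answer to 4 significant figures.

7951 litres

Depth: 2.03 in × 25.4 = 51.562 mm.
1 mm over 1 m² is 1 L, so volume = 51.562 × 154.2 = 7950.8604 L ≈ 7951 L.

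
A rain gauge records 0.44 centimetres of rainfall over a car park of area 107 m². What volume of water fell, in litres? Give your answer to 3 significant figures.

Depth: 0.44 cm × 10 = 4.4 mm.
1 mm over 1 m² is 1 L, so volume = 4.4 × 107 = 470.8 L ≈ 471 L.

471 litres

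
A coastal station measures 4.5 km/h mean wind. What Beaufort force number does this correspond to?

4.5 km/h = 1.2 m/s, which is Beaufort 1 (light air, 0.3–1.5 m/s).

Beaufort force 1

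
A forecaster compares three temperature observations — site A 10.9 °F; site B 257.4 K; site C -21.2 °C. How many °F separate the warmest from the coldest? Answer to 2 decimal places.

17.06 °F

site A: 10.9 °F = -11.722 °C.
site B: 257.4 K = -15.750 °C.
Spread: (-11.722) − (-21.200) = 9.478 °C = 17.06 °F.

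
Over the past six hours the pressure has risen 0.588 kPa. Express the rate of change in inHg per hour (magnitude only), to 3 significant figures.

0.588 kPa / 6 h × 0.2953 inHg/kPa = 0.0289 inHg/h.

0.0289 inHg per hour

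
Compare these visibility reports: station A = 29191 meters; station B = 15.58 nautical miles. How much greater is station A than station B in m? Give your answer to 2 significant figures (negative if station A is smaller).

340 m

station B: 15.58 nmi = 28854.16 m.
Difference: 29191.00 − 28854.16 = 340 m.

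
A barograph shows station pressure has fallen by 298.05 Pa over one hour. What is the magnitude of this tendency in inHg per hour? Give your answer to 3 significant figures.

298.05 Pa / 1 h × 0.0002953 inHg/Pa = 0.0880 inHg/h.

0.0880 inHg per hour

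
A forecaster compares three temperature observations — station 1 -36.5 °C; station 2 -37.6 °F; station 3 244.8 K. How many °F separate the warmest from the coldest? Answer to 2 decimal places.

18.57 °F

station 2: -37.6 °F = -38.667 °C.
station 3: 244.8 K = -28.350 °C.
Spread: (-28.350) − (-38.667) = 10.317 °C = 18.57 °F.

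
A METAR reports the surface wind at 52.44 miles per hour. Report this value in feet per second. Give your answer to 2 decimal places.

76.91 ft/s

1 mph = 1.46667 ft/s, so 52.44 × 1.46667 = 76.91 ft/s.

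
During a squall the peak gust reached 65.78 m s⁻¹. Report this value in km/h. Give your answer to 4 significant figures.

236.8 km/h

1 m/s = 3.6 km/h, so 65.78 × 3.6 = 236.8 km/h.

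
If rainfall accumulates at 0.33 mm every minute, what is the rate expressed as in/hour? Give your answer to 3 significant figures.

0.780 in/hour

0.33 mm/minute × 0.0393701 in/mm × 60 minute/hour = 0.780 in/hour.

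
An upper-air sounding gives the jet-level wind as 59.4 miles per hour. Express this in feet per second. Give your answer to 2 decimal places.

1 mph = 1.46667 ft/s, so 59.4 × 1.46667 = 87.12 ft/s.

87.12 ft/s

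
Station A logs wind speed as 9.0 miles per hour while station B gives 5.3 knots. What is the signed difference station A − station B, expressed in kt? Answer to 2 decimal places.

2.52 kt

station A: 9.0 mph = 7.8208 kt.
Difference: 7.8208 − 5.3000 = 2.52 kt.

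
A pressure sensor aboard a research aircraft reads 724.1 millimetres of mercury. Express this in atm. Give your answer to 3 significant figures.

0.953 atm

1 mmHg = 0.00131579 atm, so 724.1 × 0.00131579 = 0.953 atm.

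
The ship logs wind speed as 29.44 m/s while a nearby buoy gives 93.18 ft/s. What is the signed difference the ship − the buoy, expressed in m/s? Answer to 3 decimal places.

the buoy: 93.18 ft/s = 28.40126 m/s.
Difference: 29.44000 − 28.40126 = 1.039 m/s.

1.039 m/s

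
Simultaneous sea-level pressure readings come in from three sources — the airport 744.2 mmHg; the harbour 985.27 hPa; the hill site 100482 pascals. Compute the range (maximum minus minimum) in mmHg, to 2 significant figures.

the harbour: 985.27 hPa = 739.01 mmHg.
the hill site: 100482 Pa = 753.68 mmHg.
Spread: 753.68 − 739.01 = 15 mmHg.

15 mmHg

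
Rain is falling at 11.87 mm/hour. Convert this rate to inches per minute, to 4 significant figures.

11.87 mm/hour × 0.0393701 in/mm × 0.0166667 hour/minute = 0.007789 in/minute.

0.007789 in/minute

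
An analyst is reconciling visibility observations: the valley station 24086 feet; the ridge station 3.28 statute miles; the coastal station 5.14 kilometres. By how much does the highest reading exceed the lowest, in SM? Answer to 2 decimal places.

the valley station: 24086 ft = 4.5617 SM.
the coastal station: 5.14 km = 3.1938 SM.
Spread: 4.5617 − 3.1938 = 1.37 SM.

1.37 SM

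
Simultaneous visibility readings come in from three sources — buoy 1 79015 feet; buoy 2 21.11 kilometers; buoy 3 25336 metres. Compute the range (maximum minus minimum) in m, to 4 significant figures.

buoy 1: 79015 ft = 24083.77 m.
buoy 2: 21.11 km = 21110.00 m.
Spread: 25336.00 − 21110.00 = 4226 m.

4226 m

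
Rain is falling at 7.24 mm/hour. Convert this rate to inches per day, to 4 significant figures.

7.24 mm/hour × 0.0393701 in/mm × 24 hour/day = 6.841 in/day.

6.841 in/day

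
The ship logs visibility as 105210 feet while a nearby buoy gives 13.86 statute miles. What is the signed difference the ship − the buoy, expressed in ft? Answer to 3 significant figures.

32000 ft

the buoy: 13.86 SM = 73180.80 ft.
Difference: 105210.00 − 73180.80 = 32000 ft.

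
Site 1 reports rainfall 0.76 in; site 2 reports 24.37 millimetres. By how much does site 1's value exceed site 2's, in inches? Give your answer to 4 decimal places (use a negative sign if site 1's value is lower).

site 2: 24.37 mm = 0.959449 in.
Difference: 0.760000 − 0.959449 = -0.1994 in.

-0.1994 in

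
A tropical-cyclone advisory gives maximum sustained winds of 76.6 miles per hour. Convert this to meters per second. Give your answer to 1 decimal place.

34.2 m/s

1 mph = 0.44704 m/s, so 76.6 × 0.44704 = 34.2 m/s.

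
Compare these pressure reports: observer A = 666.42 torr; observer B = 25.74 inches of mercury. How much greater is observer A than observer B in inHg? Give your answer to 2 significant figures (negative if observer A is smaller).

0.50 inHg

observer A: 666.42 mmHg = 26.2370 inHg.
Difference: 26.2370 − 25.7400 = 0.50 inHg.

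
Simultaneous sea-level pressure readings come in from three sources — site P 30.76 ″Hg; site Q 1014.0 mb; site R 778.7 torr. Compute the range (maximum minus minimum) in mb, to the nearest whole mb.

site P: 30.76 inHg = 1041.65 mb.
site R: 778.7 mmHg = 1038.18 mb.
Spread: 1041.65 − 1014.00 = 28 mb.

28 mb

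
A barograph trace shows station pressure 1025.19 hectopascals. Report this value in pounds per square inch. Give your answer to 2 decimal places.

14.87 psi

1 hPa = 0.0145038 psi, so 1025.19 × 0.0145038 = 14.87 psi.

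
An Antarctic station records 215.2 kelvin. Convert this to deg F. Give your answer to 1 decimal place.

-72.3 °F

First to °C: -57.95 °C.
Then to °F: -72.3 °F.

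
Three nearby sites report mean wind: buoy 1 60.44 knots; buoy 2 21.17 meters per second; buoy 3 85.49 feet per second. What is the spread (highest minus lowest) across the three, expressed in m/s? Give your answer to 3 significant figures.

buoy 1: 60.44 kt = 31.0930 m/s.
buoy 3: 85.49 ft/s = 26.0574 m/s.
Spread: 31.0930 − 21.1700 = 9.92 m/s.

9.92 m/s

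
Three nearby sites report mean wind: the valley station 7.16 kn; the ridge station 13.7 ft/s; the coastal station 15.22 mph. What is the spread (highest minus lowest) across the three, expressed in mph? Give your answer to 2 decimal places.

6.98 mph

the valley station: 7.16 kt = 8.2396 mph.
the ridge station: 13.7 ft/s = 9.3409 mph.
Spread: 15.2200 − 8.2396 = 6.98 mph.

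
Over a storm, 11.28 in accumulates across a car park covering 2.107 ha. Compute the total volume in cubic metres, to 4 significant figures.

Depth: 11.28 in × 25.4 = 286.512 mm.
Area: 2.107 ha = 21070 m².
1 mm over 1 m² is 1 L, so volume = 286.512 × 21070 = 6036807.8 L = 6037 m³.

6037 cubic metres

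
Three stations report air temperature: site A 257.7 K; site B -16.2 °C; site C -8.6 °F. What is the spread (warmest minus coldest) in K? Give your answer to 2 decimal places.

7.11 K

site A: 257.7 K = -15.450 °C.
site C: -8.6 °F = -22.556 °C.
Spread: (-15.450) − (-22.556) = 7.106 °C.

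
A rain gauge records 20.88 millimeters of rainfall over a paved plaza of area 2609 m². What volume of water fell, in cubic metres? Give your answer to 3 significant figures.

54.5 cubic metres

1 mm over 1 m² is 1 L, so volume = 20.88 × 2609 = 54475.92 L = 54.5 m³.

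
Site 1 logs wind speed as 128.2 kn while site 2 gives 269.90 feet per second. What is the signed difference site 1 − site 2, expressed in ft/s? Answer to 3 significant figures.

-53.5 ft/s

site 1: 128.2 kt = 216.377 ft/s.
Difference: 216.377 − 269.900 = -53.5 ft/s.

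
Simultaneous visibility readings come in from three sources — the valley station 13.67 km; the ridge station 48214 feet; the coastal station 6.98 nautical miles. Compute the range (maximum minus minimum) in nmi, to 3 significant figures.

the valley station: 13.67 km = 7.38121 nmi.
the ridge station: 48214 ft = 7.93500 nmi.
Spread: 7.93500 − 6.98000 = 0.955 nmi.

0.955 nmi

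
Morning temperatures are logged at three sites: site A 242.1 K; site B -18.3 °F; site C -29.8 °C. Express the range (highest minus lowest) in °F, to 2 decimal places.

site A: 242.1 K = -31.050 °C.
site B: -18.3 °F = -27.944 °C.
Spread: (-27.944) − (-31.050) = 3.106 °C = 5.59 °F.

5.59 °F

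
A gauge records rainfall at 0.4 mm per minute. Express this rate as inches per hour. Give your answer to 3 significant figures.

0.4 mm/minute × 0.0393701 in/mm × 60 minute/hour = 0.945 in/hour.

0.945 in/hour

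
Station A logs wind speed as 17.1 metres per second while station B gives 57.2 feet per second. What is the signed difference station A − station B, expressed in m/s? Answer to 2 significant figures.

station B: 57.2 ft/s = 17.4346 m/s.
Difference: 17.1000 − 17.4346 = -0.33 m/s.

-0.33 m/s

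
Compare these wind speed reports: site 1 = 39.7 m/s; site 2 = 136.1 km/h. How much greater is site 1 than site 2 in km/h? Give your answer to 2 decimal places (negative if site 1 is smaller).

site 1: 39.7 m/s = 142.9200 km/h.
Difference: 142.9200 − 136.1000 = 6.82 km/h.

6.82 km/h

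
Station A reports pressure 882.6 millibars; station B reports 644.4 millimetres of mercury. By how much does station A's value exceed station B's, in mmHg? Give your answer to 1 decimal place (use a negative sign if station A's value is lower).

17.6 mmHg

station A: 882.6 mb = 662.004 mmHg.
Difference: 662.004 − 644.400 = 17.6 mmHg.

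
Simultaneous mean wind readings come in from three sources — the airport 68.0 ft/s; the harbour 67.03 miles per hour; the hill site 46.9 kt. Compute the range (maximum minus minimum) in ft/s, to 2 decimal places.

the harbour: 67.03 mph = 98.3107 ft/s.
the hill site: 46.9 kt = 79.1583 ft/s.
Spread: 98.3107 − 68.0000 = 30.31 ft/s.

30.31 ft/s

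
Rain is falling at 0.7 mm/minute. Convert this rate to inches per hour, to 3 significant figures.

1.65 in/hour

0.7 mm/minute × 0.0393701 in/mm × 60 minute/hour = 1.65 in/hour.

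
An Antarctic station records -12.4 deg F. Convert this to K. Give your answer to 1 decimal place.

First to °C: -24.67 °C.
Then to K: 248.5 K.

248.5 K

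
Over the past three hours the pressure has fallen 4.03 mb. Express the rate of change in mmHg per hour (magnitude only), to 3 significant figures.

4.03 mb / 3 h × 0.750062 mmHg/mb = 1.01 mmHg/h.

1.01 mmHg per hour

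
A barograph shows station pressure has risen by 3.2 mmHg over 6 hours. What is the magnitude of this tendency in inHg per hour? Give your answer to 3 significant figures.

0.0210 inHg per hour

3.2 mmHg / 6 h × 0.0393701 inHg/mmHg = 0.0210 inHg/h.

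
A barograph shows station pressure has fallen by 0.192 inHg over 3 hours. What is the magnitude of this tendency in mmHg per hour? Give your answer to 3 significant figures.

0.192 inHg / 3 h × 25.4 mmHg/inHg = 1.63 mmHg/h.

1.63 mmHg per hour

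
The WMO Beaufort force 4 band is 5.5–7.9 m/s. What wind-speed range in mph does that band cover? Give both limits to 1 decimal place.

5.5–7.9 m/s × 2.237 = 12.3–17.7 mph.

12.3 to 17.7 mph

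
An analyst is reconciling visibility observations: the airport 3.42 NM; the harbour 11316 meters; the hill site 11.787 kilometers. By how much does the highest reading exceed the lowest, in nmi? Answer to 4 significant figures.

2.944 nmi

the harbour: 11316 m = 6.11015 nmi.
the hill site: 11.787 km = 6.36447 nmi.
Spread: 6.36447 − 3.42000 = 2.944 nmi.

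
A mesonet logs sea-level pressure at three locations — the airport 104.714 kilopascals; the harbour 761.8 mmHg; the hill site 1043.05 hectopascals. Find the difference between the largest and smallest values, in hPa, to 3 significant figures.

the airport: 104.714 kPa = 1047.140 hPa.
the harbour: 761.8 mmHg = 1015.650 hPa.
Spread: 1047.140 − 1015.650 = 31.5 hPa.

31.5 hPa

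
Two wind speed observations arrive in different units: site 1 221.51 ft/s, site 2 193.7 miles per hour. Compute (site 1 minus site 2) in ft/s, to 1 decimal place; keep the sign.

-62.6 ft/s

site 2: 193.7 mph = 284.093 ft/s.
Difference: 221.510 − 284.093 = -62.6 ft/s.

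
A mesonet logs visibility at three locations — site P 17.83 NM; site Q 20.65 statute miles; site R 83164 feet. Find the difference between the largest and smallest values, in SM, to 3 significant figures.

site P: 17.83 nmi = 20.5184 SM.
site R: 83164 ft = 15.7508 SM.
Spread: 20.6500 − 15.7508 = 4.90 SM.

4.90 SM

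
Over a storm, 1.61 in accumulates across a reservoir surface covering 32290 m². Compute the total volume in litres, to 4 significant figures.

Depth: 1.61 in × 25.4 = 40.894 mm.
1 mm over 1 m² is 1 L, so volume = 40.894 × 32290 = 1320467.3 L ≈ 1320000 L.

1320000 litres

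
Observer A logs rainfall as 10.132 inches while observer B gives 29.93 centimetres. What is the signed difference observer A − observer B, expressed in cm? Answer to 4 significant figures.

observer A: 10.132 in = 25.73528 cm.
Difference: 25.73528 − 29.93000 = -4.195 cm.

-4.195 cm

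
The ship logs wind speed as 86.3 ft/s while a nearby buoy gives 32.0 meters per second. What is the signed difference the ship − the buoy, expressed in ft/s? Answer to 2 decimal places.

the buoy: 32.0 m/s = 104.9869 ft/s.
Difference: 86.3000 − 104.9869 = -18.69 ft/s.

-18.69 ft/s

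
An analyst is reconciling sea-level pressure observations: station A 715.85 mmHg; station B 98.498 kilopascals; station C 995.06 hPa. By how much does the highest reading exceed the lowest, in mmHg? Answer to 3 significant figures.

30.5 mmHg

station B: 98.498 kPa = 738.796 mmHg.
station C: 995.06 hPa = 746.356 mmHg.
Spread: 746.356 − 715.850 = 30.5 mmHg.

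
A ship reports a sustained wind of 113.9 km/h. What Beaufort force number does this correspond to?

113.9 km/h = 31.6 m/s, which is Beaufort 11 (violent storm, 28.5–32.6 m/s).

Beaufort force 11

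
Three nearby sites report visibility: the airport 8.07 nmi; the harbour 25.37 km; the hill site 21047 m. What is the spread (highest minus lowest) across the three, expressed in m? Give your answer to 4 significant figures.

10420 m

the airport: 8.07 nmi = 14945.64 m.
the harbour: 25.37 km = 25370.00 m.
Spread: 25370.00 − 14945.64 = 10420 m.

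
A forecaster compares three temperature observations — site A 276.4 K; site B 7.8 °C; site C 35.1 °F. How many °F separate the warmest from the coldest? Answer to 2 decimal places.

10.94 °F

site A: 276.4 K = 3.250 °C.
site C: 35.1 °F = 1.722 °C.
Spread: 7.800 − 1.722 = 6.078 °C = 10.94 °F.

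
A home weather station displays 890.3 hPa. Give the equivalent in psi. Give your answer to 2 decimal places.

1 hPa = 0.0145038 psi, so 890.3 × 0.0145038 = 12.91 psi.

12.91 psi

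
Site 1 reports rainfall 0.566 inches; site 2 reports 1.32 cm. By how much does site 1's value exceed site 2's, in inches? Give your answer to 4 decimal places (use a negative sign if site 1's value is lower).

site 2: 1.32 cm = 0.519685 in.
Difference: 0.566000 − 0.519685 = 0.0463 in.

0.0463 in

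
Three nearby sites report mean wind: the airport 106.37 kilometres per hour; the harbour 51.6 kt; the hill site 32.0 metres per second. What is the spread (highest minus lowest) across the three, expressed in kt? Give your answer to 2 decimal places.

10.60 kt

the airport: 106.37 km/h = 57.4352 kt.
the hill site: 32.0 m/s = 62.2030 kt.
Spread: 62.2030 − 51.6000 = 10.60 kt.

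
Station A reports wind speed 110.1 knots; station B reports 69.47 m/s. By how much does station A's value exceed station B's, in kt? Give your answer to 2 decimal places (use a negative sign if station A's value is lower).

station B: 69.47 m/s = 135.0389 kt.
Difference: 110.1000 − 135.0389 = -24.94 kt.

-24.94 kt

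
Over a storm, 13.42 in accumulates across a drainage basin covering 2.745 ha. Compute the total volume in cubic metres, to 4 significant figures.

9357 cubic metres

Depth: 13.42 in × 25.4 = 340.868 mm.
Area: 2.745 ha = 27450 m².
1 mm over 1 m² is 1 L, so volume = 340.868 × 27450 = 9356826.6 L = 9357 m³.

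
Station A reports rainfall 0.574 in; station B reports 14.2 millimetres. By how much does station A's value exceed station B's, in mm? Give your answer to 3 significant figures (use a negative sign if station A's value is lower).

station A: 0.574 in = 14.57960 mm.
Difference: 14.57960 − 14.20000 = 0.380 mm.

0.380 mm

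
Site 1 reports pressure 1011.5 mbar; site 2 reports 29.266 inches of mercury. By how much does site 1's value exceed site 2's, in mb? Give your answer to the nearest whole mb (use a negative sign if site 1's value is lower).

20 mb

site 2: 29.266 inHg = 991.06 mb.
Difference: 1011.50 − 991.06 = 20 mb.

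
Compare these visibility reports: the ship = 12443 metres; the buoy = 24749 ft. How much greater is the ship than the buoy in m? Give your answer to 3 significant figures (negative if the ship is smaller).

4900 m

the buoy: 24749 ft = 7543.50 m.
Difference: 12443.00 − 7543.50 = 4900 m.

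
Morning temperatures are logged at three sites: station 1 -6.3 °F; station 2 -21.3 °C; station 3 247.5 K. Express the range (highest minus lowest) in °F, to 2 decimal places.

station 1: -6.3 °F = -21.278 °C.
station 3: 247.5 K = -25.650 °C.
Spread: (-21.278) − (-25.650) = 4.372 °C = 7.87 °F.

7.87 °F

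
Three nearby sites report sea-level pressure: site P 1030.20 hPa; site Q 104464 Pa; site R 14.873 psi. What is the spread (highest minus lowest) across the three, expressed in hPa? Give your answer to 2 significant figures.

19 hPa

site Q: 104464 Pa = 1044.64 hPa.
site R: 14.873 psi = 1025.46 hPa.
Spread: 1044.64 − 1025.46 = 19 hPa.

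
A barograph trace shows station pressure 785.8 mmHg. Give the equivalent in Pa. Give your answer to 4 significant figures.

1 mmHg = 133.322 Pa, so 785.8 × 133.322 = 104800 Pa.

104800 Pa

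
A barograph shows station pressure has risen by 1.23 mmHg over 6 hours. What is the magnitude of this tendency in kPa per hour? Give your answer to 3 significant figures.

1.23 mmHg / 6 h × 0.133322 kPa/mmHg = 0.0273 kPa/h.

0.0273 kPa per hour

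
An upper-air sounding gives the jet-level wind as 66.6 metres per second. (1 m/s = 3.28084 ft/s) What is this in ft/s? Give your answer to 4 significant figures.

1 m/s = 3.28084 ft/s, so 66.6 × 3.28084 = 218.5 ft/s.

218.5 ft/s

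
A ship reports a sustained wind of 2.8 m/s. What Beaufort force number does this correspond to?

2.8 m/s lies in the Beaufort 2 band (light breeze, 1.6–3.3 m/s).

Beaufort force 2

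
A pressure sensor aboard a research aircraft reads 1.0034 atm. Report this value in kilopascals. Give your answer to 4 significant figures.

1 atm = 101.325 kPa, so 1.0034 × 101.325 = 101.7 kPa.

101.7 kPa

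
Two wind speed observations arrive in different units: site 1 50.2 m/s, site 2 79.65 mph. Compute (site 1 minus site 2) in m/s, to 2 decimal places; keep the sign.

14.59 m/s

site 2: 79.65 mph = 35.6067 m/s.
Difference: 50.2000 − 35.6067 = 14.59 m/s.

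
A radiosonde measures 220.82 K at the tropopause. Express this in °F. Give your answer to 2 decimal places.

-62.19 °F

First to °C: -52.33 °C.
Then to °F: -62.19 °F.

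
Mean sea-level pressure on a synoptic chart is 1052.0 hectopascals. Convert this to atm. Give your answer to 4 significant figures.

1.038 atm

1 hPa = 0.000986923 atm, so 1052.0 × 0.000986923 = 1.038 atm.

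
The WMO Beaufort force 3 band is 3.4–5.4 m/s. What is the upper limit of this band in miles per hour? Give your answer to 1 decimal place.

12.1 mph

3.4–5.4 m/s × 2.237 = 7.6–12.1 mph.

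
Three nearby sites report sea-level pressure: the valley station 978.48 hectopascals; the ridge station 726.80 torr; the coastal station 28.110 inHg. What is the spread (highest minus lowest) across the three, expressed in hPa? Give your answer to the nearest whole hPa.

the ridge station: 726.80 mmHg = 968.99 hPa.
the coastal station: 28.110 inHg = 951.91 hPa.
Spread: 978.48 − 951.91 = 27 hPa.

27 hPa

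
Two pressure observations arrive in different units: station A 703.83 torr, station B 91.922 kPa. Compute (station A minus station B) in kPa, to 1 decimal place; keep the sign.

station A: 703.83 mmHg = 93.836 kPa.
Difference: 93.836 − 91.922 = 1.9 kPa.

1.9 kPa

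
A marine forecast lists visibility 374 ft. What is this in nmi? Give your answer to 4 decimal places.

0.0616 nmi

1 ft = 0.000164579 nmi, so 374 × 0.000164579 = 0.0616 nmi.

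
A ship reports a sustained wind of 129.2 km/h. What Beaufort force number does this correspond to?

Beaufort force 12

129.2 km/h = 35.9 m/s, which is Beaufort 12 (hurricane force, ≥32.7 m/s).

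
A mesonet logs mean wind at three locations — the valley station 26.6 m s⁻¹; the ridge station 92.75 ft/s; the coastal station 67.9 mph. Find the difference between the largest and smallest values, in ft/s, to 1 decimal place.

the valley station: 26.6 m/s = 87.270 ft/s.
the coastal station: 67.9 mph = 99.587 ft/s.
Spread: 99.587 − 87.270 = 12.3 ft/s.

12.3 ft/s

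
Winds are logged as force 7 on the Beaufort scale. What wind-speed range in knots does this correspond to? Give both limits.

Beaufort 7 (near gale) spans 28–33 knots.

28 to 33 kt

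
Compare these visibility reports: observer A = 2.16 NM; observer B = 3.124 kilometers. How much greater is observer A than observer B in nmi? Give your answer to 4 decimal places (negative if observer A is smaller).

0.4732 nmi

observer B: 3.124 km = 1.686825 nmi.
Difference: 2.160000 − 1.686825 = 0.4732 nmi.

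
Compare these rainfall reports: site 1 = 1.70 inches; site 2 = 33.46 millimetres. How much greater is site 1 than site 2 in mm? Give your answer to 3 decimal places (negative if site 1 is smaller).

site 1: 1.70 in = 43.18000 mm.
Difference: 43.18000 − 33.46000 = 9.720 mm.

9.720 mm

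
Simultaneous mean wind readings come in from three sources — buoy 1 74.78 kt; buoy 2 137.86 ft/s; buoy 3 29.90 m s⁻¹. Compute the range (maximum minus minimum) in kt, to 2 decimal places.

23.56 kt

buoy 2: 137.86 ft/s = 81.6798 kt.
buoy 3: 29.90 m/s = 58.1210 kt.
Spread: 81.6798 − 58.1210 = 23.56 kt.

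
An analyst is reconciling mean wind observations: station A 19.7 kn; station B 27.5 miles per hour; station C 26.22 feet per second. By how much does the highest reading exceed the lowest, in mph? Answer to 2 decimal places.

9.62 mph

station A: 19.7 kt = 22.6704 mph.
station C: 26.22 ft/s = 17.8773 mph.
Spread: 27.5000 − 17.8773 = 9.62 mph.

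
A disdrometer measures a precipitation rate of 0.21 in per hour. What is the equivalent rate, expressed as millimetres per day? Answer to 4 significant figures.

128.0 mm/day

0.21 in/hour × 25.4 mm/in × 24 hour/day = 128.0 mm/day.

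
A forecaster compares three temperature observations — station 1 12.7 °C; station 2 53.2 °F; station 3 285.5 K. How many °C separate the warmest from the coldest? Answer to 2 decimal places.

0.92 °C

station 2: 53.2 °F = 11.778 °C.
station 3: 285.5 K = 12.350 °C.
Spread: 12.700 − 11.778 = 0.922 °C.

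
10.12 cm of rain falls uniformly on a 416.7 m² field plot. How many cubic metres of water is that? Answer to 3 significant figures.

42.2 cubic metres

Depth: 10.12 cm × 10 = 101.2 mm.
1 mm over 1 m² is 1 L, so volume = 101.2 × 416.7 = 42170.04 L = 42.2 m³.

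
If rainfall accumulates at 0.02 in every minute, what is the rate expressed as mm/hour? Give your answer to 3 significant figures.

0.02 in/minute × 25.4 mm/in × 60 minute/hour = 30.5 mm/hour.

30.5 mm/hour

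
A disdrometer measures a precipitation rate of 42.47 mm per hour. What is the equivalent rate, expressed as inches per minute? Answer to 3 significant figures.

42.47 mm/hour × 0.0393701 in/mm × 0.0166667 hour/minute = 0.0279 in/minute.

0.0279 in/minute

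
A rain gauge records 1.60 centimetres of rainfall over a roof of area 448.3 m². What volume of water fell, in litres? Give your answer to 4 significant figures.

Depth: 1.60 cm × 10 = 16 mm.
1 mm over 1 m² is 1 L, so volume = 16 × 448.3 = 7172.8 L ≈ 7173 L.

7173 litres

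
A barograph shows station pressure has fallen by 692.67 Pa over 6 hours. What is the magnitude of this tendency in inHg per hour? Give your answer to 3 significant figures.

0.0341 inHg per hour

692.67 Pa / 6 h × 0.0002953 inHg/Pa = 0.0341 inHg/h.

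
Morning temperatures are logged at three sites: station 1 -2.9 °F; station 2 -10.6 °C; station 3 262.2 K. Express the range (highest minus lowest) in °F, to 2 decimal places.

station 1: -2.9 °F = -19.389 °C.
station 3: 262.2 K = -10.950 °C.
Spread: (-10.600) − (-19.389) = 8.789 °C = 15.82 °F.

15.82 °F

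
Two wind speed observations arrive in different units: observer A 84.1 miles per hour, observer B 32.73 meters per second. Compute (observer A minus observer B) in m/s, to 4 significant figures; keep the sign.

4.866 m/s

observer A: 84.1 mph = 37.59606 m/s.
Difference: 37.59606 − 32.73000 = 4.866 m/s.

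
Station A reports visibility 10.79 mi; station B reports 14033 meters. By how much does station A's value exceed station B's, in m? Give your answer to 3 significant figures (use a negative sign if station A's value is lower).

3330 m

station A: 10.79 SM = 17364.82 m.
Difference: 17364.82 − 14033.00 = 3330 m.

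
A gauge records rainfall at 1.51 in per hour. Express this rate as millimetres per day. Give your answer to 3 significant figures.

1.51 in/hour × 25.4 mm/in × 24 hour/day = 920 mm/day.

920 mm/day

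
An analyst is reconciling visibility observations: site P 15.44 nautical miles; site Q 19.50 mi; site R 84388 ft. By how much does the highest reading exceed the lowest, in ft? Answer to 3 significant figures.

18600 ft

site P: 15.44 nmi = 93815.22 ft.
site Q: 19.50 SM = 102960.00 ft.
Spread: 102960.00 − 84388.00 = 18600 ft.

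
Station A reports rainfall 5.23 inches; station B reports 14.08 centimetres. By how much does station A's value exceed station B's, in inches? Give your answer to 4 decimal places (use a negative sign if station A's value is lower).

station B: 14.08 cm = 5.543307 in.
Difference: 5.230000 − 5.543307 = -0.3133 in.

-0.3133 in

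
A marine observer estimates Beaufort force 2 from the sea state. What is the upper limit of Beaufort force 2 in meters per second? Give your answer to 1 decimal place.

3.3 m/s

Beaufort 2 (light breeze) spans 1.6–3.3 m/s.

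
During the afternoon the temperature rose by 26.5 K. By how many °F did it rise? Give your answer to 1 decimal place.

A change of 1 °C equals a change of 1.8 °F: Δ°F = 26.5 × 1.8 = 47.7 °F.

47.7 °F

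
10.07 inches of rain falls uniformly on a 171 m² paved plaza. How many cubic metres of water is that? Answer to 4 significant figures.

43.74 cubic metres

Depth: 10.07 in × 25.4 = 255.778 mm.
1 mm over 1 m² is 1 L, so volume = 255.778 × 171 = 43738.038 L = 43.74 m³.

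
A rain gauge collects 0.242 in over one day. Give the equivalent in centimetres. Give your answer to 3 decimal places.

0.615 cm

1 in = 2.54 cm, so 0.242 × 2.54 = 0.615 cm.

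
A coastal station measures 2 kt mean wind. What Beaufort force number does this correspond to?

2 kt lies in the Beaufort 1 band (light air, 1–3 kt).

Beaufort force 1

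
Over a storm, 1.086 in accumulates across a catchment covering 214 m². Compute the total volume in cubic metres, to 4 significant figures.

5.903 cubic metres

Depth: 1.086 in × 25.4 = 27.5844 mm.
1 mm over 1 m² is 1 L, so volume = 27.5844 × 214 = 5903.0616 L = 5.903 m³.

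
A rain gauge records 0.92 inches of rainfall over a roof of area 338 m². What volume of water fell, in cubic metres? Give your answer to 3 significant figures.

7.90 cubic metres

Depth: 0.92 in × 25.4 = 23.368 mm.
1 mm over 1 m² is 1 L, so volume = 23.368 × 338 = 7898.384 L = 7.90 m³.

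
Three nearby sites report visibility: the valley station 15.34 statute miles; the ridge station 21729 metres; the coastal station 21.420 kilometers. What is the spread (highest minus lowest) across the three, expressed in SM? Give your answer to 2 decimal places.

2.03 SM

the ridge station: 21729 m = 13.5018 SM.
the coastal station: 21.420 km = 13.3098 SM.
Spread: 15.3400 − 13.3098 = 2.03 SM.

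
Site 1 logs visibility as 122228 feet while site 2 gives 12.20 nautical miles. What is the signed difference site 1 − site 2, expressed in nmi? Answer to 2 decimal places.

7.92 nmi

site 1: 122228 ft = 20.1161 nmi.
Difference: 20.1161 − 12.2000 = 7.92 nmi.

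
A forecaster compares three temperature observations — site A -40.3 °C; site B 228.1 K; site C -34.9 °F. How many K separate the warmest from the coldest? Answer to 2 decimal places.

7.88 K

site B: 228.1 K = -45.050 °C.
site C: -34.9 °F = -37.167 °C.
Spread: (-37.167) − (-45.050) = 7.883 °C.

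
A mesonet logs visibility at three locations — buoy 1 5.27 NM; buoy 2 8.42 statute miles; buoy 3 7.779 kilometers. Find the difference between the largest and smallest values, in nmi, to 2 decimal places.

3.12 nmi

buoy 2: 8.42 SM = 7.3168 nmi.
buoy 3: 7.779 km = 4.2003 nmi.
Spread: 7.3168 − 4.2003 = 3.12 nmi.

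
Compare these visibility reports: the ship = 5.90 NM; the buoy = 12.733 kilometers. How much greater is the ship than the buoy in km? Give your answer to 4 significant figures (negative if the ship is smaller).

the ship: 5.90 nmi = 10.92680 km.
Difference: 10.92680 − 12.73300 = -1.806 km.

-1.806 km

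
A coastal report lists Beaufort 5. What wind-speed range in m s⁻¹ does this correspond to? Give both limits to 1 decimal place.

8.0 to 10.7 m/s

Beaufort 5 (fresh breeze) spans 8.0–10.7 m/s.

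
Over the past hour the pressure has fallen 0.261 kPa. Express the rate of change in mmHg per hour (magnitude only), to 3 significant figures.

0.261 kPa / 1 h × 7.50062 mmHg/kPa = 1.96 mmHg/h.

1.96 mmHg per hour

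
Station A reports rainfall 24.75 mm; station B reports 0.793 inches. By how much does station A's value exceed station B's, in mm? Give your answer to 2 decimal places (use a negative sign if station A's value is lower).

4.61 mm

station B: 0.793 in = 20.1422 mm.
Difference: 24.7500 − 20.1422 = 4.61 mm.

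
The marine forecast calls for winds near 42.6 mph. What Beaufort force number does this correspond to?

42.6 mph = 19.0 m/s, which is Beaufort 8 (gale, 17.2–20.7 m/s).

Beaufort force 8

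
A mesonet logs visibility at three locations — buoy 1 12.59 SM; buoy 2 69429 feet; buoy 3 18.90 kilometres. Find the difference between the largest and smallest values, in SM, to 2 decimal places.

1.41 SM

buoy 2: 69429 ft = 13.1494 SM.
buoy 3: 18.90 km = 11.7439 SM.
Spread: 13.1494 − 11.7439 = 1.41 SM.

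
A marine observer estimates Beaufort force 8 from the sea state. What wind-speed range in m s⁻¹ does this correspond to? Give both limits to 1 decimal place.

Beaufort 8 (gale) spans 17.2–20.7 m/s.

17.2 to 20.7 m/s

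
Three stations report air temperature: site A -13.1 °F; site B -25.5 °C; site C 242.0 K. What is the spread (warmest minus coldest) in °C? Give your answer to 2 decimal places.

6.09 °C

site A: -13.1 °F = -25.056 °C.
site C: 242.0 K = -31.150 °C.
Spread: (-25.056) − (-31.150) = 6.094 °C.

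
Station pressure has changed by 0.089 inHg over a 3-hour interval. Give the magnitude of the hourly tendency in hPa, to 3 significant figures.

1.00 hPa per hour

0.089 inHg / 3 h × 33.8639 hPa/inHg = 1.00 hPa/h.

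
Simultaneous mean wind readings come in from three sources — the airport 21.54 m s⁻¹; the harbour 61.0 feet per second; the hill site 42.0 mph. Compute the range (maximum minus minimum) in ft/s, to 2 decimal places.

9.67 ft/s

the airport: 21.54 m/s = 70.6693 ft/s.
the hill site: 42.0 mph = 61.6000 ft/s.
Spread: 70.6693 − 61.0000 = 9.67 ft/s.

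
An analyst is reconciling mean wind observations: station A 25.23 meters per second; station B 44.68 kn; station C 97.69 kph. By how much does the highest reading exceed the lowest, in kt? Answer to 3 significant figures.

8.07 kt

station A: 25.23 m/s = 49.0432 kt.
station C: 97.69 km/h = 52.7484 kt.
Spread: 52.7484 − 44.6800 = 8.07 kt.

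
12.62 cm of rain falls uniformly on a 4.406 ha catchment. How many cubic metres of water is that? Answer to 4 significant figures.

5560 cubic metres

Depth: 12.62 cm × 10 = 126.2 mm.
Area: 4.406 ha = 44060 m².
1 mm over 1 m² is 1 L, so volume = 126.2 × 44060 = 5560372 L = 5560 m³.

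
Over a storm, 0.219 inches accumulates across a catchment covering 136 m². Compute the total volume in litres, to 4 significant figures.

756.5 litres

Depth: 0.219 in × 25.4 = 5.5626 mm.
1 mm over 1 m² is 1 L, so volume = 5.5626 × 136 = 756.5136 L ≈ 756.5 L.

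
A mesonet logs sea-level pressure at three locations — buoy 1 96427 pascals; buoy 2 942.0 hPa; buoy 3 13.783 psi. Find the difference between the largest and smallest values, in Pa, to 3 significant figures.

buoy 2: 942.0 hPa = 94200.00 Pa.
buoy 3: 13.783 psi = 95030.44 Pa.
Spread: 96427.00 − 94200.00 = 2230 Pa.

2230 Pa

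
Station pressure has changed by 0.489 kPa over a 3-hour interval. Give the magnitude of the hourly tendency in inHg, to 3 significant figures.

0.0481 inHg per hour

0.489 kPa / 3 h × 0.2953 inHg/kPa = 0.0481 inHg/h.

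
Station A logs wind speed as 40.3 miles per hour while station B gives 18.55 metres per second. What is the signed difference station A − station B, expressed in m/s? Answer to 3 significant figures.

-0.534 m/s

station A: 40.3 mph = 18.01571 m/s.
Difference: 18.01571 − 18.55000 = -0.534 m/s.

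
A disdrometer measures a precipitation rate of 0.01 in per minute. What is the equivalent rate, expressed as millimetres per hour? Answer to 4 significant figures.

0.01 in/minute × 25.4 mm/in × 60 minute/hour = 15.24 mm/hour.

15.24 mm/hour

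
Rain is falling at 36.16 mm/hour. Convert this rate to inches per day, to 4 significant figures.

36.16 mm/hour × 0.0393701 in/mm × 24 hour/day = 34.17 in/day.

34.17 in/day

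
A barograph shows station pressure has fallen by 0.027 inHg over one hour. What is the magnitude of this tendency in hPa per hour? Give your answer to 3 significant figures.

0.914 hPa per hour

0.027 inHg / 1 h × 33.8639 hPa/inHg = 0.914 hPa/h.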